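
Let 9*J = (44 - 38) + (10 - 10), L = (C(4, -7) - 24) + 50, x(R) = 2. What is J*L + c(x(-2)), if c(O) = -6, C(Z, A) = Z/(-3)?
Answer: 94/9 ≈ 10.444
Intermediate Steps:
C(Z, A) = -Z/3 (C(Z, A) = Z*(-⅓) = -Z/3)
L = 74/3 (L = (-⅓*4 - 24) + 50 = (-4/3 - 24) + 50 = -76/3 + 50 = 74/3 ≈ 24.667)
J = ⅔ (J = ((44 - 38) + (10 - 10))/9 = (6 + 0)/9 = (⅑)*6 = ⅔ ≈ 0.66667)
J*L + c(x(-2)) = (⅔)*(74/3) - 6 = 148/9 - 6 = 94/9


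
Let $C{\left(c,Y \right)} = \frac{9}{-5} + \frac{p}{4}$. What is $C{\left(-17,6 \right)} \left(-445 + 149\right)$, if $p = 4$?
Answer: $\frac{1184}{5} \approx 236.8$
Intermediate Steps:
$C{\left(c,Y \right)} = - \frac{4}{5}$ ($C{\left(c,Y \right)} = \frac{9}{-5} + \frac{4}{4} = 9 \left(- \frac{1}{5}\right) + 4 \cdot \frac{1}{4} = - \frac{9}{5} + 1 = - \frac{4}{5}$)
$C{\left(-17,6 \right)} \left(-445 + 149\right) = - \frac{4 \left(-445 + 149\right)}{5} = \left(- \frac{4}{5}\right) \left(-296\right) = \frac{1184}{5}$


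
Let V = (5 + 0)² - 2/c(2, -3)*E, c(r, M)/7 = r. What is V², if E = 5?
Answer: 28900/49 ≈ 589.80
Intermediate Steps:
c(r, M) = 7*r
V = 170/7 (V = (5 + 0)² - 2/(7*2)*5 = 5² - 2/14*5 = 25 - (1/14)*2*5 = 25 - 5/7 = 170/7 ≈ 24.286)
V² = (170/7)² = 28900/49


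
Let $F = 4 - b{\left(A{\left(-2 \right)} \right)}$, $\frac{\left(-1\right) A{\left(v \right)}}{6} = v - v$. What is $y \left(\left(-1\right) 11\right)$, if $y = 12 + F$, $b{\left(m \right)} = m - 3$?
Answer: $-209$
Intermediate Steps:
$A{\left(v \right)} = 0$ ($A{\left(v \right)} = - 6 \left(v - v\right) = \left(-6\right) 0 = 0$)
$b{\left(m \right)} = -3 + m$
$F = 7$ ($F = 4 - \left(-3 + 0\right) = 4 - -3 = 4 + 3 = 7$)
$y = 19$ ($y = 12 + 7 = 19$)
$y \left(\left(-1\right) 11\right) = 19 \left(\left(-1\right) 11\right) = 19 \left(-11\right) = -209$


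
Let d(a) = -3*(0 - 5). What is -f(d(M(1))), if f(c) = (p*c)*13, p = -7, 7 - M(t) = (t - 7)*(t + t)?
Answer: 1365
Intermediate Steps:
M(t) = 7 - 2*t*(-7 + t) (M(t) = 7 - (t - 7)*(t + t) = 7 - (-7 + t)*2*t = 7 - 2*t*(-7 + t))
d(a) = 15 (d(a) = -3*(-5) = 15)
f(c) = -91*c (f(c) = -7*c*13 = -91*c)
-f(d(M(1))) = -(-91)*15 = -1*(-1365) = 1365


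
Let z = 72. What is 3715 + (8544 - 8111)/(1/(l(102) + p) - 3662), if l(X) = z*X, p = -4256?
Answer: 42008830221/11308255 ≈ 3714.9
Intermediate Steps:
l(X) = 72*X
3715 + (8544 - 8111)/(1/(l(102) + p) - 3662) = 3715 + (8544 - 8111)/(1/(72*102 - 4256) - 3662) = 3715 + 433/(1/(7344 - 4256) - 3662) = 3715 + 433/(1/3088 - 3662) = 3715 + 433/(-11308255/3088) = 3715 + 433*(-3088/11308255) = 3715 - 1337104/11308255 = 42008830221/11308255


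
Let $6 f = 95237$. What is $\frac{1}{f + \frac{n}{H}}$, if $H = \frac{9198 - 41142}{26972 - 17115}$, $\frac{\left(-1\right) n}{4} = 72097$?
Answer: $\frac{1331}{139570096} \approx 9.5364 \cdot 10^{-6}$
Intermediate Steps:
$n = -288388$ ($n = \left(-4\right) 72097 = -288388$)
$H = - \frac{31944}{9857} \approx -3.2407$
$f = \frac{95237}{6}$ ($f = \frac{1}{6} \cdot 95237 = \frac{95237}{6} \approx 15873.0$)
$\frac{1}{f + \frac{n}{H}} = \frac{1}{\frac{95237}{6} - \frac{288388}{- \frac{31944}{9857}}} = \frac{1}{\frac{95237}{6} - - \frac{710660129}{7986}} = \frac{1}{\frac{95237}{6} + \frac{710660129}{7986}} = \frac{1}{\frac{139570096}{1331}} = \frac{1331}{139570096}$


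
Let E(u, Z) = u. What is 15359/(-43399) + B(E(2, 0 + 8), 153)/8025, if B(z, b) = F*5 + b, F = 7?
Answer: -115096963/348276975 ≈ -0.33048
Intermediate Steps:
B(z, b) = 35 + b (B(z, b) = 7*5 + b = 35 + b)
15359/(-43399) + B(E(2, 0 + 8), 153)/8025 = 15359/(-43399) + (35 + 153)/8025 = 15359*(-1/43399) + 188*(1/8025) = -15359/43399 + 188/8025 = -115096963/348276975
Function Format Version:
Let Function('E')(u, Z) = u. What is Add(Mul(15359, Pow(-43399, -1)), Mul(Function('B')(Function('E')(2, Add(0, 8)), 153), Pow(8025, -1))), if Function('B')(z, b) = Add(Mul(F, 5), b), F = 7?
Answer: Rational(-115096963, 348276975) ≈ -0.33048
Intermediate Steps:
Function('B')(z, b) = Add(35, b) (Function('B')(z, b) = Add(Mul(7, 5), b) = Add(35, b))
Add(Mul(15359, Pow(-43399, -1)), Mul(Function('B')(Function('E')(2, Add(0, 8)), 153), Pow(8025, -1))) = Add(Mul(15359, Pow(-43399, -1)), Mul(Add(35, 153), Pow(8025, -1))) = Add(Mul(15359, Rational(-1, 43399)), Mul(188, Rational(1, 8025))) = Add(Rational(-15359, 43399), Rational(188, 8025)) = Rational(-115096963, 348276975)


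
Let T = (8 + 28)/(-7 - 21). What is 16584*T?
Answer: -149256/7 ≈ -21322.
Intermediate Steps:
T = -9/7 (T = 36/(-28) = 36*(-1/28) = -9/7 ≈ -1.2857)
16584*T = 16584*(-9/7) = -149256/7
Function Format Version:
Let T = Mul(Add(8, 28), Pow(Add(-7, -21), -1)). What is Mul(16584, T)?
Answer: Rational(-149256, 7) ≈ -21322.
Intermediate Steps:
T = Rational(-9, 7) (T = Mul(36, Pow(-28, -1)) = Mul(36, Rational(-1, 28)) = Rational(-9, 7) ≈ -1.2857)
Mul(16584, T) = Mul(16584, Rational(-9, 7)) = Rational(-149256, 7)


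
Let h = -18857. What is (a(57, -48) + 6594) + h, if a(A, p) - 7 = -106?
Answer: -12362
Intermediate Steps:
a(A, p) = -99 (a(A, p) = 7 - 106 = -99)
(a(57, -48) + 6594) + h = (-99 + 6594) - 18857 = 6495 - 18857 = -12362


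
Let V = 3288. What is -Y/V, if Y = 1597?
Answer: -1597/3288 ≈ -0.48571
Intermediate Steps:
-Y/V = -1597/3288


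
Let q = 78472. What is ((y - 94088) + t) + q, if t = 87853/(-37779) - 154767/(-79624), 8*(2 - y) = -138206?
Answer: 4997586995999/3008115096 ≈ 1661.4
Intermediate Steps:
y = 69111/4 (y = 2 - ⅛*(-138206) = 2 + 69103/4 = 69111/4 ≈ 17278.)
t = -1148264779/3008115096 (t = 87853*(-1/37779) - 154767*(-1/79624) = -87853/37779 + 154767/79624 = -1148264779/3008115096 ≈ -0.38172)
((y - 94088) + t) + q = ((69111/4 - 94088) - 1148264779/3008115096) + 78472 = (-307241/4 - 1148264779/3008115096) + 78472 = -231055220817313/3008115096 + 78472 = 4997586995999/3008115096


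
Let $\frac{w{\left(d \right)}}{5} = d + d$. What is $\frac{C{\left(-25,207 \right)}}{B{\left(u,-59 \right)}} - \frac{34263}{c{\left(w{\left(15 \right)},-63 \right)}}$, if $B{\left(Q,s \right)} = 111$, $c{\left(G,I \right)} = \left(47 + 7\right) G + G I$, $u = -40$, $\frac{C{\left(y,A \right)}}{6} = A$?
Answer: $\frac{67653}{1850} \approx 36.569$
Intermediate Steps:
$C{\left(y,A \right)} = 6 A$
$w{\left(d \right)} = 10 d$ ($w{\left(d \right)} = 5 \left(d + d\right) = 5 \cdot 2 d = 10 d$)
$c{\left(G,I \right)} = 54 G + G I$
$\frac{C{\left(-25,207 \right)}}{B{\left(u,-59 \right)}} - \frac{34263}{c{\left(w{\left(15 \right)},-63 \right)}} = \frac{6 \cdot 207}{111} - \frac{34263}{10 \cdot 15 \left(54 - 63\right)} = 1242 \cdot \frac{1}{111} - \frac{34263}{150 \left(-9\right)} = \frac{414}{37} - \frac{34263}{-1350} = \frac{414}{37} - - \frac{1269}{50} = \frac{414}{37} + \frac{1269}{50} = \frac{67653}{1850}$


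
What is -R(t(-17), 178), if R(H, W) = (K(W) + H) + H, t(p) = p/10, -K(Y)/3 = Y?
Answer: 2687/5 ≈ 537.40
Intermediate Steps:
K(Y) = -3*Y
t(p) = p/10 (t(p) = p*(⅒) = p/10)
R(H, W) = -3*W + 2*H (R(H, W) = (-3*W + H) + H = (H - 3*W) + H = -3*W + 2*H)
-R(t(-17), 178) = -(-3*178 + 2*((⅒)*(-17))) = -(-534 + 2*(-17/10)) = -(-534 - 17/5) = -1*(-2687/5) = 2687/5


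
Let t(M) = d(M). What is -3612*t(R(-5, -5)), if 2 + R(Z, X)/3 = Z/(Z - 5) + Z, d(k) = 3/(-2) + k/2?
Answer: 40635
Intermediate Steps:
d(k) = -3/2 + k/2 (d(k) = 3*(-1/2) + k*(1/2) = -3/2 + k/2)
R(Z, X) = -6 + 3*Z + 3*Z/(-5 + Z) (R(Z, X) = -6 + 3*(Z/(Z - 5) + Z) = -6 + 3*(Z/(-5 + Z) + Z) = -6 + 3*(Z + Z/(-5 + Z)) = -6 + (3*Z + 3*Z/(-5 + Z)) = -6 + 3*Z + 3*Z/(-5 + Z))
t(M) = -3/2 + M/2
-3612*t(R(-5, -5)) = -3612*(-3/2 + (3*(10 + (-5)**2 - 6*(-5))/(-5 - 5))/2) = -3612*(-3/2 + (3*(10 + 25 + 30)/(-10))/2) = -3612*(-3/2 + (3*(-1/10)*65)/2) = -3612*(-3/2 + (1/2)*(-39/2)) = -3612*(-3/2 - 39/4) = -3612*(-45/4) = 40635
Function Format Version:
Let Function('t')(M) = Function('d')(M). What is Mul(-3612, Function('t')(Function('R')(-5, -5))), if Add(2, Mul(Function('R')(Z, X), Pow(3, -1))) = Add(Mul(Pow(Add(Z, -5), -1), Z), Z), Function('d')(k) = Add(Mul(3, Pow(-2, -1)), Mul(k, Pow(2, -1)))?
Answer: 40635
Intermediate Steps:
Function('d')(k) = Add(Rational(-3, 2), Mul(Rational(1, 2), k)) (Function('d')(k) = Add(Mul(3, Rational(-1, 2)), Mul(k, Rational(1, 2))) = Add(Rational(-3, 2), Mul(Rational(1, 2), k)))
Function('R')(Z, X) = Add(-6, Mul(3, Z), Mul(3, Z, Pow(Add(-5, Z), -1))) (Function('R')(Z, X) = Add(-6, Mul(3, Add(Mul(Pow(Add(Z, -5), -1), Z), Z))) = Add(-6, Mul(3, Add(Mul(Pow(Add(-5, Z), -1), Z), Z))) = Add(-6, Mul(3, Add(Mul(Z, Pow(Add(-5, Z), -1)), Z))) = Add(-6, Mul(3, Add(Z, Mul(Z, Pow(Add(-5, Z), -1))))) = Add(-6, Add(Mul(3, Z), Mul(3, Z, Pow(Add(-5, Z), -1)))) = Add(-6, Mul(3, Z), Mul(3, Z, Pow(Add(-5, Z), -1))))
Function('t')(M) = Add(Rational(-3, 2), Mul(Rational(1, 2), M))
Mul(-3612, Function('t')(Function('R')(-5, -5))) = Mul(-3612, Add(Rational(-3, 2), Mul(Rational(1, 2), Mul(3, Pow(Add(-5, -5), -1), Add(10, Pow(-5, 2), Mul(-6, -5)))))) = Mul(-3612, Add(Rational(-3, 2), Mul(Rational(1, 2), Mul(3, Pow(-10, -1), Add(10, 25, 30))))) = Mul(-3612, Add(Rational(-3, 2), Mul(Rational(1, 2), Mul(3, Rational(-1, 10), 65)))) = Mul(-3612, Add(Rational(-3, 2), Mul(Rational(1, 2), Rational(-39, 2)))) = Mul(-3612, Add(Rational(-3, 2), Rational(-39, 4))) = Mul(-3612, Rational(-45, 4)) = 40635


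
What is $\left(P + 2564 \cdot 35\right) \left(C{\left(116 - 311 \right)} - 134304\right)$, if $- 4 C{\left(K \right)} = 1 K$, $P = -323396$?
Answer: $31369544694$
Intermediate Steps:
$C{\left(K \right)} = - \frac{K}{4}$ ($C{\left(K \right)} = - \frac{1 K}{4} = - \frac{K}{4}$)
$\left(P + 2564 \cdot 35\right) \left(C{\left(116 - 311 \right)} - 134304\right) = \left(-323396 + 2564 \cdot 35\right) \left(- \frac{116 - 311}{4} - 134304\right) = \left(-323396 + 89740\right) \left(\left(- \frac{1}{4}\right) \left(-195\right) - 134304\right) = - 233656 \left(\frac{195}{4} - 134304\right) = \left(-233656\right) \left(- \frac{537021}{4}\right) = 31369544694$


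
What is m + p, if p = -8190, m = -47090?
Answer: -55280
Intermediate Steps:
m + p = -47090 - 8190 = -55280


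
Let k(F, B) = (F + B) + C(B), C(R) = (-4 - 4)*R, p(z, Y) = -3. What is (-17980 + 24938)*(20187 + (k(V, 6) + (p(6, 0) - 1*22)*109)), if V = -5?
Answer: 121173570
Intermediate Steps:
C(R) = -8*R
k(F, B) = F - 7*B (k(F, B) = (F + B) - 8*B = (B + F) - 8*B = F - 7*B)
(-17980 + 24938)*(20187 + (k(V, 6) + (p(6, 0) - 1*22)*109)) = (-17980 + 24938)*(20187 + ((-5 - 7*6) + (-3 - 1*22)*109)) = 6958*(20187 + ((-5 - 42) + (-3 - 22)*109)) = 6958*(20187 + (-47 - 25*109)) = 6958*(20187 + (-47 - 2725)) = 6958*(20187 - 2772) = 6958*17415 = 121173570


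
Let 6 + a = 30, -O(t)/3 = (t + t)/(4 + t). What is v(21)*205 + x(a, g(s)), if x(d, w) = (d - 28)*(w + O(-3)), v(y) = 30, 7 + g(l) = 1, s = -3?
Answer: 6102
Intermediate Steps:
g(l) = -6 (g(l) = -7 + 1 = -6)
O(t) = -6*t/(4 + t) (O(t) = -3*(t + t)/(4 + t) = -3*2*t/(4 + t) = -6*t/(4 + t))
a = 24 (a = -6 + 30 = 24)
x(d, w) = (-28 + d)*(18 + w) (x(d, w) = (d - 28)*(w - 6*(-3)/(4 - 3)) = (-28 + d)*(w - 6*(-3)/1) = (-28 + d)*(w - 6*(-3)*1) = (-28 + d)*(w + 18) = (-28 + d)*(18 + w))
v(21)*205 + x(a, g(s)) = 30*205 + (-504 - 28*(-6) + 18*24 + 24*(-6)) = 6150 + (-504 + 168 + 432 - 144) = 6150 - 48 = 6102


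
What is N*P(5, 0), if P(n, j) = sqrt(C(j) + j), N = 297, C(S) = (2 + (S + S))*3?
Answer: 297*sqrt(6) ≈ 727.50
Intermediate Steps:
C(S) = 6 + 6*S (C(S) = (2 + 2*S)*3 = 6 + 6*S)
P(n, j) = sqrt(6 + 7*j) (P(n, j) = sqrt((6 + 6*j) + j) = sqrt(6 + 7*j))
N*P(5, 0) = 297*sqrt(6 + 7*0) = 297*sqrt(6 + 0) = 297*sqrt(6)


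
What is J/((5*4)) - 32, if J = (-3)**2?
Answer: -631/20 ≈ -31.550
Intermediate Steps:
J = 9
J/((5*4)) - 32 = 9/((5*4)) - 32 = 9/20 - 32 = -631/20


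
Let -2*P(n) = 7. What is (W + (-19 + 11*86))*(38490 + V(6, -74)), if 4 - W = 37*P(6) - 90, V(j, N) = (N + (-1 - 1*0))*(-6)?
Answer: 44800470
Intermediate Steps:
P(n) = -7/2 (P(n) = -½*7 = -7/2)
V(j, N) = 6 - 6*N (V(j, N) = (N + (-1 + 0))*(-6) = (N - 1)*(-6) = (-1 + N)*(-6) = 6 - 6*N)
W = 447/2 (W = 4 - (37*(-7/2) - 90) = 4 - (-259/2 - 90) = 4 - 1*(-439/2) = 4 + 439/2 = 447/2 ≈ 223.50)
(W + (-19 + 11*86))*(38490 + V(6, -74)) = (447/2 + (-19 + 11*86))*(38490 + (6 - 6*(-74))) = (447/2 + (-19 + 946))*(38490 + (6 + 444)) = (447/2 + 927)*(38490 + 450) = (2301/2)*38940 = 44800470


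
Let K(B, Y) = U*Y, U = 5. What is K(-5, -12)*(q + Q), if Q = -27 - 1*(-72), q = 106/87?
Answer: -80420/29 ≈ -2773.1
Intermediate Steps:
K(B, Y) = 5*Y
q = 106/87 (q = 106*(1/87) = 106/87 ≈ 1.2184)
Q = 45 (Q = -27 + 72 = 45)
K(-5, -12)*(q + Q) = (5*(-12))*(106/87 + 45) = -60*4021/87 = -80420/29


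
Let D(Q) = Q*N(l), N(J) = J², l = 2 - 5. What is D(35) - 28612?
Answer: -28297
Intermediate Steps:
l = -3
D(Q) = 9*Q (D(Q) = Q*(-3)² = Q*9 = 9*Q)
D(35) - 28612 = 9*35 - 28612 = 315 - 28612 = -28297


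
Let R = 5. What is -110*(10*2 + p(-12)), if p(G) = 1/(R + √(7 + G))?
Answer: 110*(-20*√5 + 101*I)/(√5 - 5*I) ≈ -2218.3 + 8.1989*I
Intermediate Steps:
p(G) = 1/(5 + √(7 + G))
-110*(10*2 + p(-12)) = -110*(10*2 + 1/(5 + √(7 - 12))) = -110*(20 + 1/(5 + √(-5))) = -110*(20 + 1/(5 + I*√5)) = -2200 - 110/(5 + I*√5)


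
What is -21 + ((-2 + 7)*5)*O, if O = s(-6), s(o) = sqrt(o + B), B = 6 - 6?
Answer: -21 + 25*I*sqrt(6) ≈ -21.0 + 61.237*I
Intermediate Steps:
B = 0
s(o) = sqrt(o) (s(o) = sqrt(o + 0) = sqrt(o))
O = I*sqrt(6) (O = sqrt(-6) = I*sqrt(6) ≈ 2.4495*I)
-21 + ((-2 + 7)*5)*O = -21 + ((-2 + 7)*5)*(I*sqrt(6)) = -21 + (5*5)*(I*sqrt(6)) = -21 + 25*(I*sqrt(6)) = -21 + 25*I*sqrt(6)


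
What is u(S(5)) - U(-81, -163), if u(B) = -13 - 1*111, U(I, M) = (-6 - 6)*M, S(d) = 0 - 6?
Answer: -2080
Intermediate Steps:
S(d) = -6
U(I, M) = -12*M
u(B) = -124 (u(B) = -13 - 111 = -124)
u(S(5)) - U(-81, -163) = -124 - (-12)*(-163) = -124 - 1*1956 = -124 - 1956 = -2080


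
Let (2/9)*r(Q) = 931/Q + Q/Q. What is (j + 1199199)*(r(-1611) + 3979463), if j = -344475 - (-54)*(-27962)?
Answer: -466731922759608/179 ≈ -2.6074e+12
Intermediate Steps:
r(Q) = 9/2 + 8379/(2*Q) (r(Q) = 9*(931/Q + Q/Q)/2 = 9*(931/Q + 1)/2 = 9*(1 + 931/Q)/2 = 9/2 + 8379/(2*Q))
j = -1854423 (j = -344475 - 1*1509948 = -344475 - 1509948 = -1854423)
(j + 1199199)*(r(-1611) + 3979463) = (-1854423 + 1199199)*((9/2)*(931 - 1611)/(-1611) + 3979463) = -655224*((9/2)*(-1/1611)*(-680) + 3979463) = -655224*(340/179 + 3979463) = -655224*712324217/179 = -466731922759608/179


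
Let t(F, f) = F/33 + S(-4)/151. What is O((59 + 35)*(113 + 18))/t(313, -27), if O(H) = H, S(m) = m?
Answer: 61360662/47131 ≈ 1301.9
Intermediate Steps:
t(F, f) = -4/151 + F/33 (t(F, f) = F/33 - 4/151 = -4/151 + F/33)
O((59 + 35)*(113 + 18))/t(313, -27) = ((59 + 35)*(113 + 18))/(-4/151 + (1/33)*313) = (94*131)/(-4/151 + 313/33) = 12314/(47131/4983) = 12314*(4983/47131) = 61360662/47131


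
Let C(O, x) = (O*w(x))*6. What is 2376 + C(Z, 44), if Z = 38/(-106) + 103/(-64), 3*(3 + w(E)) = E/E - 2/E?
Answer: 89834787/37312 ≈ 2407.7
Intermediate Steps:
w(E) = -8/3 - 2/(3*E) (w(E) = -3 + (E/E - 2/E)/3 = -3 + (1 - 2/E)/3 = -3 + (1/3 - 2/(3*E)) = -8/3 - 2/(3*E))
Z = -6675/3392 (Z = 38*(-1/106) + 103*(-1/64) = -19/53 - 103/64 = -6675/3392 ≈ -1.9679)
C(O, x) = 4*O*(-1 - 4*x)/x (C(O, x) = (O*(2*(-1 - 4*x)/(3*x)))*6 = (2*O*(-1 - 4*x)/(3*x))*6 = 4*O*(-1 - 4*x)/x)
2376 + C(Z, 44) = 2376 + (-16*(-6675/3392) - 4*(-6675/3392)/44) = 2376 + (6675/212 - 4*(-6675/3392)*1/44) = 2376 + (6675/212 + 6675/37312) = 2376 + 1181475/37312 = 89834787/37312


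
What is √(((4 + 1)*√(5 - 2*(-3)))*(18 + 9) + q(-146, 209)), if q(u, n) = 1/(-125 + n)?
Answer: √(21 + 238140*√11)/42 ≈ 21.160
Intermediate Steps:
√(((4 + 1)*√(5 - 2*(-3)))*(18 + 9) + q(-146, 209)) = √(((4 + 1)*√(5 - 2*(-3)))*(18 + 9) + 1/(-125 + 209)) = √((5*√(5 + 6))*27 + 1/84) = √((5*√11)*27 + 1/84) = √(135*√11 + 1/84) = √(1/84 + 135*√11)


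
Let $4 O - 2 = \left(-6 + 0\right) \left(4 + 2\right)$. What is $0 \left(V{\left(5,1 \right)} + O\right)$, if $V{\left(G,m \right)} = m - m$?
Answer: $0$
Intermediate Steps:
$O = - \frac{17}{2}$ ($O = \frac{1}{2} + \frac{\left(-6 + 0\right) \left(4 + 2\right)}{4} = \frac{1}{2} + \frac{\left(-6\right) 6}{4} = \frac{1}{2} + \frac{1}{4} \left(-36\right) = \frac{1}{2} - 9 = - \frac{17}{2} \approx -8.5$)
$V{\left(G,m \right)} = 0$
$0 \left(V{\left(5,1 \right)} + O\right) = 0 \left(0 - \frac{17}{2}\right) = 0 \left(- \frac{17}{2}\right) = 0$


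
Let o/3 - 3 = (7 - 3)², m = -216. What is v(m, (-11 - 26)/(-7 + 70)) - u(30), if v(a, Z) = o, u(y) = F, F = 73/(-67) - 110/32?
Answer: 65957/1072 ≈ 61.527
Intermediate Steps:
F = -4853/1072 (F = 73*(-1/67) - 110*1/32 = -73/67 - 55/16 = -4853/1072 ≈ -4.5271)
u(y) = -4853/1072
o = 57 (o = 9 + 3*(7 - 3)² = 9 + 3*4² = 9 + 3*16 = 9 + 48 = 57)
v(a, Z) = 57
v(m, (-11 - 26)/(-7 + 70)) - u(30) = 57 - 1*(-4853/1072) = 57 + 4853/1072 = 65957/1072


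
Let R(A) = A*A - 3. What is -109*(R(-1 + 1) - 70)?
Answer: 7957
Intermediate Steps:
R(A) = -3 + A² (R(A) = A² - 3 = -3 + A²)
-109*(R(-1 + 1) - 70) = -109*((-3 + (-1 + 1)²) - 70) = -109*((-3 + 0²) - 70) = -109*((-3 + 0) - 70) = -109*(-3 - 70) = -109*(-73) = 7957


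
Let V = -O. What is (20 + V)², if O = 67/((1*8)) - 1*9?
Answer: 27225/64 ≈ 425.39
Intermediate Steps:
O = -5/8 (O = 67/8 - 9 = -5/8 ≈ -0.62500)
V = 5/8 (V = -1*(-5/8) = 5/8 ≈ 0.62500)
(20 + V)² = (20 + 5/8)² = (165/8)² = 27225/64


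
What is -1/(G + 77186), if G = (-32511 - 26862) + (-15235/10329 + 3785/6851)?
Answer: -6433089/114586679837 ≈ -5.6142e-5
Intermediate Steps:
G = -381957727717/6433089 (G = -59373 + (-15235*1/10329 + 3785*(1/6851)) = -59373 + (-1385/939 + 3785/6851) = -59373 - 5934520/6433089 = -381957727717/6433089 ≈ -59374.)
-1/(G + 77186) = -1/(-381957727717/6433089 + 77186) = -1/114586679837/6433089 = -1*6433089/114586679837 = -6433089/114586679837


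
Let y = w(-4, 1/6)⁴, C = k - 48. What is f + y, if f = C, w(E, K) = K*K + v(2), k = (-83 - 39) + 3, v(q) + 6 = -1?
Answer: 3688630129/1679616 ≈ 2196.1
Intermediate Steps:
v(q) = -7 (v(q) = -6 - 1 = -7)
k = -119 (k = -122 + 3 = -119)
C = -167 (C = -119 - 48 = -167)
w(E, K) = -7 + K² (w(E, K) = K*K - 7 = K² - 7 = -7 + K²)
y = 3969126001/1679616 (y = (-7 + (1/6)²)⁴ = (-7 + (1*(⅙))²)⁴ = (-7 + (⅙)²)⁴ = (-7 + 1/36)⁴ = (-251/36)⁴ = 3969126001/1679616 ≈ 2363.1)
f = -167
f + y = -167 + 3969126001/1679616 = 3688630129/1679616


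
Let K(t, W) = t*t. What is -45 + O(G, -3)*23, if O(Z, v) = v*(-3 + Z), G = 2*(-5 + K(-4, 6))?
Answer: -1356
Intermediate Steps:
K(t, W) = t**2
G = 22 (G = 2*(-5 + (-4)**2) = 2*(-5 + 16) = 2*11 = 22)
-45 + O(G, -3)*23 = -45 - 3*(-3 + 22)*23 = -45 - 3*19*23 = -45 - 57*23 = -45 - 1311 = -1356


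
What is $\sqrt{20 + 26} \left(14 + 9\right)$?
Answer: $23 \sqrt{46} \approx 155.99$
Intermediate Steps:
$\sqrt{20 + 26} \left(14 + 9\right) = \sqrt{46} \cdot 23 = 23 \sqrt{46}$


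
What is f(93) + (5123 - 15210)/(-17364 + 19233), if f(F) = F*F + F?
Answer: 2332673/267 ≈ 8736.6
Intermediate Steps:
f(F) = F + F² (f(F) = F² + F = F + F²)
f(93) + (5123 - 15210)/(-17364 + 19233) = 93*(1 + 93) + (5123 - 15210)/(-17364 + 19233) = 93*94 - 10087/1869 = 8742 - 10087*1/1869 = 8742 - 1441/267 = 2332673/267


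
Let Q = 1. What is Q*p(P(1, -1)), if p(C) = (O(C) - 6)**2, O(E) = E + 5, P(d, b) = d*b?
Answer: 4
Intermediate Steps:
P(d, b) = b*d
O(E) = 5 + E
p(C) = (-1 + C)**2 (p(C) = ((5 + C) - 6)**2 = (-1 + C)**2)
Q*p(P(1, -1)) = 1*(-1 - 1*1)**2 = 1*(-1 - 1)**2 = 1*(-2)**2 = 1*4 = 4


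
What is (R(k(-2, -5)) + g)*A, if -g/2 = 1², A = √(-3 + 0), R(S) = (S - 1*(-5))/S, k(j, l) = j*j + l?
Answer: -6*I*√3 ≈ -10.392*I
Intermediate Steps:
k(j, l) = l + j² (k(j, l) = j² + l = l + j²)
R(S) = (5 + S)/S (R(S) = (S + 5)/S = (5 + S)/S)
A = I*√3 (A = √(-3) = I*√3 ≈ 1.732*I)
g = -2 (g = -2*1² = -2*1 = -2)
(R(k(-2, -5)) + g)*A = ((5 + (-5 + (-2)²))/(-5 + (-2)²) - 2)*(I*√3) = ((5 + (-5 + 4))/(-5 + 4) - 2)*(I*√3) = ((5 - 1)/(-1) - 2)*(I*√3) = (-1*4 - 2)*(I*√3) = (-4 - 2)*(I*√3) = -6*I*√3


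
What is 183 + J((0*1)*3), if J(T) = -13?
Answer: 170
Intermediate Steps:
183 + J((0*1)*3) = 183 - 13 = 170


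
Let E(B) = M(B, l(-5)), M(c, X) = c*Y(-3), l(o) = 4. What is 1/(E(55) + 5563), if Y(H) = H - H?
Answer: 1/5563 ≈ 0.00017976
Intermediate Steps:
Y(H) = 0
M(c, X) = 0 (M(c, X) = c*0 = 0)
E(B) = 0
1/(E(55) + 5563) = 1/(0 + 5563) = 1/5563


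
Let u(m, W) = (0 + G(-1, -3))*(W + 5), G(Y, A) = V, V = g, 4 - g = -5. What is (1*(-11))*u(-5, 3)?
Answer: -792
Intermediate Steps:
g = 9 (g = 4 - 1*(-5) = 4 + 5 = 9)
V = 9
G(Y, A) = 9
u(m, W) = 45 + 9*W (u(m, W) = (0 + 9)*(W + 5) = 9*(5 + W) = 45 + 9*W)
(1*(-11))*u(-5, 3) = (1*(-11))*(45 + 9*3) = -11*(45 + 27) = -11*72 = -792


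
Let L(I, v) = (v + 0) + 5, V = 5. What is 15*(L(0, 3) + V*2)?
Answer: 270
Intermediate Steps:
L(I, v) = 5 + v (L(I, v) = v + 5 = 5 + v)
15*(L(0, 3) + V*2) = 15*((5 + 3) + 5*2) = 15*(8 + 10) = 15*18 = 270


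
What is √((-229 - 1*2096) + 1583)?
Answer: I*√742 ≈ 27.24*I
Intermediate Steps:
√((-229 - 1*2096) + 1583) = √((-229 - 2096) + 1583) = √(-2325 + 1583) = √(-742) = I*√742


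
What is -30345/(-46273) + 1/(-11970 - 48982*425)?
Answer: 786075040727/1198683555800 ≈ 0.65578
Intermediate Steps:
-30345/(-46273) + 1/(-11970 - 48982*425) = -30345*(-1/46273) + (1/425)/(-60952) = 30345/46273 - 1/60952*1/425 = 30345/46273 - 1/25904600 = 786075040727/1198683555800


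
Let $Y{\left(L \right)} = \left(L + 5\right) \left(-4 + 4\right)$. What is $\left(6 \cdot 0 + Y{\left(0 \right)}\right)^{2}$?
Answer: $0$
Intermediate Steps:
$Y{\left(L \right)} = 0$ ($Y{\left(L \right)} = \left(5 + L\right) 0 = 0$)
$\left(6 \cdot 0 + Y{\left(0 \right)}\right)^{2} = \left(6 \cdot 0 + 0\right)^{2} = \left(0 + 0\right)^{2} = 0^{2} = 0$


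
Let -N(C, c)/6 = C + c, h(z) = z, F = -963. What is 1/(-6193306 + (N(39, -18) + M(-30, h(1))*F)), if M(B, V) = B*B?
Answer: -1/7060132 ≈ -1.4164e-7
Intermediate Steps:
M(B, V) = B²
N(C, c) = -6*C - 6*c (N(C, c) = -6*(C + c) = -6*C - 6*c)
1/(-6193306 + (N(39, -18) + M(-30, h(1))*F)) = 1/(-6193306 + ((-6*39 - 6*(-18)) + (-30)²*(-963))) = 1/(-6193306 + ((-234 + 108) + 900*(-963))) = 1/(-6193306 + (-126 - 866700)) = 1/(-6193306 - 866826) = 1/(-7060132) = -1/7060132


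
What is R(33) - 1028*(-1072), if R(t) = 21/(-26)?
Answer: 28652395/26 ≈ 1.1020e+6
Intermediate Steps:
R(t) = -21/26 (R(t) = 21*(-1/26) = -21/26)
R(33) - 1028*(-1072) = -21/26 - 1028*(-1072) = -21/26 + 1102016 = 28652395/26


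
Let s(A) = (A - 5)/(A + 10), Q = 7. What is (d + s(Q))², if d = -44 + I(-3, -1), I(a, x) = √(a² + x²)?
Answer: 559406/289 - 1492*√10/17 ≈ 1658.1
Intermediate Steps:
s(A) = (-5 + A)/(10 + A)
d = -44 + √10 (d = -44 + √((-3)² + (-1)²) = -44 + √(9 + 1) = -44 + √10 ≈ -40.838)
(d + s(Q))² = ((-44 + √10) + (-5 + 7)/(10 + 7))² = ((-44 + √10) + 2/17)² = (-746/17 + √10)²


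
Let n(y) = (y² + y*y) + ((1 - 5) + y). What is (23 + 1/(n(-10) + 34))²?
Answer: 25613721/48400 ≈ 529.21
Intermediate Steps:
n(y) = -4 + y + 2*y² (n(y) = (y² + y²) + (-4 + y) = 2*y² + (-4 + y) = -4 + y + 2*y²)
(23 + 1/(n(-10) + 34))² = (23 + 1/((-4 - 10 + 2*(-10)²) + 34))² = (23 + 1/((-4 - 10 + 2*100) + 34))² = (23 + 1/((-4 - 10 + 200) + 34))² = (23 + 1/(186 + 34))² = (23 + 1/220)² = (5061/220)² = 25613721/48400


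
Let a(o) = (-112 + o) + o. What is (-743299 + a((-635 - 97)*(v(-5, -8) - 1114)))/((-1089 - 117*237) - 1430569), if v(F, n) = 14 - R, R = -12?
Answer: -849421/1459387 ≈ -0.58204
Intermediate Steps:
v(F, n) = 26 (v(F, n) = 14 - 1*(-12) = 14 + 12 = 26)
a(o) = -112 + 2*o
(-743299 + a((-635 - 97)*(v(-5, -8) - 1114)))/((-1089 - 117*237) - 1430569) = (-743299 + (-112 + 2*((-635 - 97)*(26 - 1114))))/((-1089 - 117*237) - 1430569) = (-743299 + (-112 + 2*(-732*(-1088))))/((-1089 - 27729) - 1430569) = (-743299 + (-112 + 2*796416))/(-28818 - 1430569) = (-743299 + (-112 + 1592832))/(-1459387) = (-743299 + 1592720)*(-1/1459387) = 849421*(-1/1459387) = -849421/1459387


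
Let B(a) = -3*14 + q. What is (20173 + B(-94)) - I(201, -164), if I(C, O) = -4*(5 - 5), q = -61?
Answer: 20070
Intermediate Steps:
I(C, O) = 0 (I(C, O) = -4*0 = 0)
B(a) = -103 (B(a) = -3*14 - 61 = -42 - 61 = -103)
(20173 + B(-94)) - I(201, -164) = (20173 - 103) - 1*0 = 20070 + 0 = 20070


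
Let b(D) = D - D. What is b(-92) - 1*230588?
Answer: -230588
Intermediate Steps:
b(D) = 0
b(-92) - 1*230588 = 0 - 1*230588 = 0 - 230588 = -230588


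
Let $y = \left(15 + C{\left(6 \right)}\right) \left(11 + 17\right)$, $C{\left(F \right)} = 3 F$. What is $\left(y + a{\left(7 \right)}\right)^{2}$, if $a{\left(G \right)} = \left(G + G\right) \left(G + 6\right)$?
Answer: $1223236$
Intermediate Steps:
$a{\left(G \right)} = 2 G \left(6 + G\right)$
$y = 924$ ($y = \left(15 + 3 \cdot 6\right) \left(11 + 17\right) = \left(15 + 18\right) 28 = 33 \cdot 28 = 924$)
$\left(y + a{\left(7 \right)}\right)^{2} = \left(924 + 2 \cdot 7 \left(6 + 7\right)\right)^{2} = \left(924 + 2 \cdot 7 \cdot 13\right)^{2} = \left(924 + 182\right)^{2} = 1106^{2} = 1223236$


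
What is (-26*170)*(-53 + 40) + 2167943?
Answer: 2225403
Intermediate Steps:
(-26*170)*(-53 + 40) + 2167943 = -4420*(-13) + 2167943 = 57460 + 2167943 = 2225403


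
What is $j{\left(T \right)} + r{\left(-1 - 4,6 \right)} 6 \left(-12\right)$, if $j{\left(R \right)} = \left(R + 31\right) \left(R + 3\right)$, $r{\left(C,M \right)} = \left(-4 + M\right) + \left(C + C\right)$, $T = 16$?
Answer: $1469$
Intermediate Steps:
$r{\left(C,M \right)} = -4 + M + 2 C$ ($r{\left(C,M \right)} = \left(-4 + M\right) + 2 C = -4 + M + 2 C$)
$j{\left(R \right)} = \left(3 + R\right) \left(31 + R\right)$ ($j{\left(R \right)} = \left(31 + R\right) \left(3 + R\right) = \left(3 + R\right) \left(31 + R\right)$)
$j{\left(T \right)} + r{\left(-1 - 4,6 \right)} 6 \left(-12\right) = \left(93 + 16^{2} + 34 \cdot 16\right) + \left(-4 + 6 + 2 \left(-1 - 4\right)\right) 6 \left(-12\right) = \left(93 + 256 + 544\right) + \left(-4 + 6 + 2 \left(-5\right)\right) 6 \left(-12\right) = 893 + \left(-4 + 6 - 10\right) 6 \left(-12\right) = 893 + \left(-8\right) 6 \left(-12\right) = 893 - -576 = 893 + 576 = 1469$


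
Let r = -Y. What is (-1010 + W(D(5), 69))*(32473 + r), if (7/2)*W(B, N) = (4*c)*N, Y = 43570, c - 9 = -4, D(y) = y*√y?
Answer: 47828070/7 ≈ 6.8326e+6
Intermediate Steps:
D(y) = y^(3/2)
c = 5 (c = 9 - 4 = 5)
W(B, N) = 40*N/7 (W(B, N) = 2*((4*5)*N)/7 = 2*(20*N)/7 = 40*N/7)
r = -43570 (r = -1*43570 = -43570)
(-1010 + W(D(5), 69))*(32473 + r) = (-1010 + (40/7)*69)*(32473 - 43570) = (-1010 + 2760/7)*(-11097) = -4310/7*(-11097) = 47828070/7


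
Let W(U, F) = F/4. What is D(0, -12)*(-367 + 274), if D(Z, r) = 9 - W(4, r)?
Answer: -1116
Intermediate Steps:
W(U, F) = F/4 (W(U, F) = F*(¼) = F/4)
D(Z, r) = 9 - r/4
D(0, -12)*(-367 + 274) = (9 - ¼*(-12))*(-367 + 274) = (9 + 3)*(-93) = 12*(-93) = -1116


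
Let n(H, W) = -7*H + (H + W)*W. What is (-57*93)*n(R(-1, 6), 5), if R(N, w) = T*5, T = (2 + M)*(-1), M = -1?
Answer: -185535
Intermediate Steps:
T = -1 (T = (2 - 1)*(-1) = 1*(-1) = -1)
R(N, w) = -5 (R(N, w) = -1*5 = -5)
n(H, W) = -7*H + W*(H + W)
(-57*93)*n(R(-1, 6), 5) = (-57*93)*(5**2 - 7*(-5) - 5*5) = -5301*(25 + 35 - 25) = -5301*35 = -185535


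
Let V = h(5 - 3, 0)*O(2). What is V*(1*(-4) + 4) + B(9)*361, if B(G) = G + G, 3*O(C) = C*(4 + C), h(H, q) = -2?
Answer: 6498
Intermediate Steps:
O(C) = C*(4 + C)/3 (O(C) = (C*(4 + C))/3 = C*(4 + C)/3)
V = -8 (V = -2*2*(4 + 2)/3 = -2*2*6/3 = -2*4 = -8)
B(G) = 2*G
V*(1*(-4) + 4) + B(9)*361 = -8*(1*(-4) + 4) + (2*9)*361 = -8*(-4 + 4) + 18*361 = -8*0 + 6498 = 0 + 6498 = 6498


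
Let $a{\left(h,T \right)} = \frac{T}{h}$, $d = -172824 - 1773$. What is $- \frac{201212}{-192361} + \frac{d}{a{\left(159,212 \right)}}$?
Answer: $- \frac{100756155703}{769444} \approx -1.3095 \cdot 10^{5}$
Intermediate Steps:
$d = -174597$ ($d = -172824 - 1773 = -174597$)
$- \frac{201212}{-192361} + \frac{d}{a{\left(159,212 \right)}} = - \frac{201212}{-192361} - \frac{174597}{212 \cdot \frac{1}{159}} = \left(-201212\right) \left(- \frac{1}{192361}\right) - \frac{174597}{212 \cdot \frac{1}{159}} = \frac{201212}{192361} - \frac{174597}{\frac{4}{3}} = \frac{201212}{192361} - \frac{523791}{4} = - \frac{100756155703}{769444}$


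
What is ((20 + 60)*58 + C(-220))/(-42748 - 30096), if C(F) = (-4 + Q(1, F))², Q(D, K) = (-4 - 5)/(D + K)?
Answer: -24810081/388185676 ≈ -0.063913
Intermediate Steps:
Q(D, K) = -9/(D + K)
C(F) = (-4 - 9/(1 + F))²
((20 + 60)*58 + C(-220))/(-42748 - 30096) = ((20 + 60)*58 + (13 + 4*(-220))²/(1 - 220)²)/(-42748 - 30096) = (80*58 + (13 - 880)²/(-219)²)/(-72844) = (4640 + (1/47961)*(-867)²)*(-1/72844) = (4640 + (1/47961)*751689)*(-1/72844) = (4640 + 83521/5329)*(-1/72844) = (24810081/5329)*(-1/72844) = -24810081/388185676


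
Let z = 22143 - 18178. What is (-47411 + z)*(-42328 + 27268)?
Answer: 654296760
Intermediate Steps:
z = 3965
(-47411 + z)*(-42328 + 27268) = (-47411 + 3965)*(-42328 + 27268) = -43446*(-15060) = 654296760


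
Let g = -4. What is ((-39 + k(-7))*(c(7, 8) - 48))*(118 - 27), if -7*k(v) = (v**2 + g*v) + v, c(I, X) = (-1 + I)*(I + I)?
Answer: -160524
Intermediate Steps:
c(I, X) = 2*I*(-1 + I) (c(I, X) = (-1 + I)*(2*I) = 2*I*(-1 + I))
k(v) = -v**2/7 + 3*v/7 (k(v) = -((v**2 - 4*v) + v)/7 = -(v**2 - 3*v)/7 = -v**2/7 + 3*v/7)
((-39 + k(-7))*(c(7, 8) - 48))*(118 - 27) = ((-39 + (1/7)*(-7)*(3 - 1*(-7)))*(2*7*(-1 + 7) - 48))*(118 - 27) = ((-39 + (1/7)*(-7)*(3 + 7))*(2*7*6 - 48))*91 = ((-39 + (1/7)*(-7)*10)*(84 - 48))*91 = ((-39 - 10)*36)*91 = -49*36*91 = -1764*91 = -160524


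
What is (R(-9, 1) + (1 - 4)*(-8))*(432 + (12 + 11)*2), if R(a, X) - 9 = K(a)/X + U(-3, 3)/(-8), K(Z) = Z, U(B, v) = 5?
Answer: 44693/4 ≈ 11173.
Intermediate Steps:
R(a, X) = 67/8 + a/X (R(a, X) = 9 + (a/X + 5/(-8)) = 9 + (a/X + 5*(-1/8)) = 9 + (a/X - 5/8) = 9 + (-5/8 + a/X) = 67/8 + a/X)
(R(-9, 1) + (1 - 4)*(-8))*(432 + (12 + 11)*2) = ((67/8 - 9/1) + (1 - 4)*(-8))*(432 + (12 + 11)*2) = ((67/8 - 9*1) - 3*(-8))*(432 + 23*2) = ((67/8 - 9) + 24)*(432 + 46) = (-5/8 + 24)*478 = (187/8)*478 = 44693/4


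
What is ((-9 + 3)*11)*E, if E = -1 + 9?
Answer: -528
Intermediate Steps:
E = 8
((-9 + 3)*11)*E = ((-9 + 3)*11)*8 = -6*11*8 = -66*8 = -528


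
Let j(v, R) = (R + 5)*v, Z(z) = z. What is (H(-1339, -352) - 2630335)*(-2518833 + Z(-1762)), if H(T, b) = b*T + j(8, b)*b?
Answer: 2978977803725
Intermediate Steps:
j(v, R) = v*(5 + R) (j(v, R) = (5 + R)*v = v*(5 + R))
H(T, b) = T*b + b*(40 + 8*b) (H(T, b) = b*T + (8*(5 + b))*b = T*b + (40 + 8*b)*b = T*b + b*(40 + 8*b))
(H(-1339, -352) - 2630335)*(-2518833 + Z(-1762)) = (-352*(40 - 1339 + 8*(-352)) - 2630335)*(-2518833 - 1762) = (-352*(40 - 1339 - 2816) - 2630335)*(-2520595) = (-352*(-4115) - 2630335)*(-2520595) = (1448480 - 2630335)*(-2520595) = -1181855*(-2520595) = 2978977803725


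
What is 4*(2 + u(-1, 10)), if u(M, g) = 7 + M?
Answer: 32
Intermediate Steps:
4*(2 + u(-1, 10)) = 4*(2 + (7 - 1)) = 4*(2 + 6) = 4*8 = 32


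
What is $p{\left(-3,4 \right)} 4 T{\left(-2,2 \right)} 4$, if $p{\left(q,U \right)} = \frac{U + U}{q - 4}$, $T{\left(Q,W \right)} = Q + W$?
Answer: $0$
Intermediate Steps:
$p{\left(q,U \right)} = \frac{2 U}{-4 + q}$
$p{\left(-3,4 \right)} 4 T{\left(-2,2 \right)} 4 = 2 \cdot 4 \frac{1}{-4 - 3} \cdot 4 \left(-2 + 2\right) 4 = 2 \cdot 4 \frac{1}{-7} \cdot 4 \cdot 0 \cdot 4 = 2 \cdot 4 \left(- \frac{1}{7}\right) 0 \cdot 4 = \left(- \frac{8}{7}\right) 0 = 0$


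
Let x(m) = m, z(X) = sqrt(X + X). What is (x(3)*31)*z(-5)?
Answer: 93*I*sqrt(10) ≈ 294.09*I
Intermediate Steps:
z(X) = sqrt(2)*sqrt(X) (z(X) = sqrt(2*X) = sqrt(2)*sqrt(X))
(x(3)*31)*z(-5) = (3*31)*(sqrt(2)*sqrt(-5)) = 93*(sqrt(2)*(I*sqrt(5))) = 93*(I*sqrt(10)) = 93*I*sqrt(10)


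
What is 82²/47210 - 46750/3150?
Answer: -21858869/1487115 ≈ -14.699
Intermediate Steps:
82²/47210 - 46750/3150 = 6724*(1/47210) - 46750*1/3150 = 3362/23605 - 935/63 = -21858869/1487115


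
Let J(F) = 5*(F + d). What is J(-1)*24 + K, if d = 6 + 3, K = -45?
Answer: 915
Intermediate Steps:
d = 9
J(F) = 45 + 5*F (J(F) = 5*(F + 9) = 5*(9 + F) = 45 + 5*F)
J(-1)*24 + K = (45 + 5*(-1))*24 - 45 = (45 - 5)*24 - 45 = 40*24 - 45 = 960 - 45 = 915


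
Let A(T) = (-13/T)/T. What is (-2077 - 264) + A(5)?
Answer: -58538/25 ≈ -2341.5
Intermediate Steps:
A(T) = -13/T²
(-2077 - 264) + A(5) = (-2077 - 264) - 13/5² = -2341 - 13*1/25 = -2341 - 13/25 = -58538/25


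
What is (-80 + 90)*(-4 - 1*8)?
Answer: -120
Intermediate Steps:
(-80 + 90)*(-4 - 1*8) = 10*(-4 - 8) = 10*(-12) = -120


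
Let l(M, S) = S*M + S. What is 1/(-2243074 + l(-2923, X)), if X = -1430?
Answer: 1/1935386 ≈ 5.1669e-7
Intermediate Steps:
l(M, S) = S + M*S (l(M, S) = M*S + S = S + M*S)
1/(-2243074 + l(-2923, X)) = 1/(-2243074 - 1430*(1 - 2923)) = 1/(-2243074 - 1430*(-2922)) = 1/(-2243074 + 4178460) = 1/1935386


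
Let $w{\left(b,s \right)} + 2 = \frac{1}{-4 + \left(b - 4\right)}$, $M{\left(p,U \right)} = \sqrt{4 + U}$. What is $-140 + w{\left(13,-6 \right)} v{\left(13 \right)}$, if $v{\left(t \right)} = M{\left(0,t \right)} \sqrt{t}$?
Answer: $-140 - \frac{9 \sqrt{221}}{5} \approx -166.76$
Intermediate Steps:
$w{\left(b,s \right)} = -2 + \frac{1}{-8 + b}$ ($w{\left(b,s \right)} = -2 + \frac{1}{-4 + \left(b - 4\right)} = -2 + \frac{1}{-4 + \left(-4 + b\right)} = -2 + \frac{1}{-8 + b}$)
$v{\left(t \right)} = \sqrt{t} \sqrt{4 + t}$ ($v{\left(t \right)} = \sqrt{4 + t} \sqrt{t} = \sqrt{t} \sqrt{4 + t}$)
$-140 + w{\left(13,-6 \right)} v{\left(13 \right)} = -140 + \frac{17 - 26}{-8 + 13} \sqrt{13} \sqrt{4 + 13} = -140 + \frac{17 - 26}{5} \sqrt{13} \sqrt{17} = -140 + \frac{1}{5} \left(-9\right) \sqrt{221} = -140 - \frac{9 \sqrt{221}}{5}$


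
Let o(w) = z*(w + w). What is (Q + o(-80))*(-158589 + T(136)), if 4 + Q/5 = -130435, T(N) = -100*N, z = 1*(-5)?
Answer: 112163053655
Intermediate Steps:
z = -5
o(w) = -10*w (o(w) = -5*(w + w) = -10*w)
Q = -652195 (Q = -20 + 5*(-130435) = -20 - 652175 = -652195)
(Q + o(-80))*(-158589 + T(136)) = (-652195 - 10*(-80))*(-158589 - 100*136) = (-652195 + 800)*(-158589 - 13600) = -651395*(-172189) = 112163053655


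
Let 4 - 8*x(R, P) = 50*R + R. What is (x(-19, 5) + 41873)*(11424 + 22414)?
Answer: 5684056483/4 ≈ 1.4210e+9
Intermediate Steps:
x(R, P) = ½ - 51*R/8 (x(R, P) = ½ - (50*R + R)/8 = ½ - 51*R/8)
(x(-19, 5) + 41873)*(11424 + 22414) = ((½ - 51/8*(-19)) + 41873)*(11424 + 22414) = ((½ + 969/8) + 41873)*33838 = (973/8 + 41873)*33838 = (335957/8)*33838 = 5684056483/4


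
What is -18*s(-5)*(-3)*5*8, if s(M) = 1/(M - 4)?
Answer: -240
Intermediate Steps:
s(M) = 1/(-4 + M)
-18*s(-5)*(-3)*5*8 = -18*-3/(-4 - 5)*5*8 = -18*-3/(-9)*5*8 = -18*(-⅑*(-3))*5*8 = -6*5*8 = -18*5/3*8 = -30*8 = -240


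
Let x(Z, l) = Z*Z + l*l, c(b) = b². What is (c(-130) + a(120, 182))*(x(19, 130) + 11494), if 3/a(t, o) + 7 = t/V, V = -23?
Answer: 136552635405/281 ≈ 4.8595e+8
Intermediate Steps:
a(t, o) = 3/(-7 - t/23) (a(t, o) = 3/(-7 + t/(-23)) = 3/(-7 + t*(-1/23)) = 3/(-7 - t/23))
x(Z, l) = Z² + l²
(c(-130) + a(120, 182))*(x(19, 130) + 11494) = ((-130)² - 69/(161 + 120))*((19² + 130²) + 11494) = (16900 - 69/281)*((361 + 16900) + 11494) = (16900 - 69*1/281)*(17261 + 11494) = (16900 - 69/281)*28755 = (4748831/281)*28755 = 136552635405/281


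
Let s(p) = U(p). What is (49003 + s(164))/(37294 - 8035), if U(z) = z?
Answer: 5463/3251 ≈ 1.6804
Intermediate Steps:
s(p) = p
(49003 + s(164))/(37294 - 8035) = (49003 + 164)/(37294 - 8035) = 49167/29259 = 49167*(1/29259) = 5463/3251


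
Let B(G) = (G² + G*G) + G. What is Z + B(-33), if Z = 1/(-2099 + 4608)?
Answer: 5381806/2509 ≈ 2145.0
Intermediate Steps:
Z = 1/2509 ≈ 0.00039857
B(G) = G + 2*G² (B(G) = (G² + G²) + G = 2*G² + G = G + 2*G²)
Z + B(-33) = 1/2509 - 33*(1 + 2*(-33)) = 1/2509 - 33*(1 - 66) = 1/2509 - 33*(-65) = 1/2509 + 2145 = 5381806/2509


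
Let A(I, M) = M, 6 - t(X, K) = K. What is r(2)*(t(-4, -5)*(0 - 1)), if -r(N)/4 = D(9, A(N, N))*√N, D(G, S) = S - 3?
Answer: -44*√2 ≈ -62.225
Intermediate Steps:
t(X, K) = 6 - K
D(G, S) = -3 + S
r(N) = -4*√N*(-3 + N) (r(N) = -4*(-3 + N)*√N = -4*√N*(-3 + N))
r(2)*(t(-4, -5)*(0 - 1)) = (4*√2*(3 - 1*2))*((6 - 1*(-5))*(0 - 1)) = (4*√2*(3 - 2))*((6 + 5)*(-1)) = (4*√2*1)*(11*(-1)) = (4*√2)*(-11) = -44*√2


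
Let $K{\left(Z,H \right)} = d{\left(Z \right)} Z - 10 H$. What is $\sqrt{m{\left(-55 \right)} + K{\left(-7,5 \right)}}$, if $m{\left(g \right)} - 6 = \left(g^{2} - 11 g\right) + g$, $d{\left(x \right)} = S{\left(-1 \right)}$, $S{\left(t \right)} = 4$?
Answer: $\sqrt{3503} \approx 59.186$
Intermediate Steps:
$d{\left(x \right)} = 4$
$K{\left(Z,H \right)} = - 10 H + 4 Z$ ($K{\left(Z,H \right)} = 4 Z - 10 H = - 10 H + 4 Z$)
$m{\left(g \right)} = 6 + g^{2} - 10 g$ ($m{\left(g \right)} = 6 + \left(\left(g^{2} - 11 g\right) + g\right) = 6 + \left(g^{2} - 10 g\right) = 6 + g^{2} - 10 g$)
$\sqrt{m{\left(-55 \right)} + K{\left(-7,5 \right)}} = \sqrt{\left(6 + \left(-55\right)^{2} - -550\right) + \left(\left(-10\right) 5 + 4 \left(-7\right)\right)} = \sqrt{\left(6 + 3025 + 550\right) - 78} = \sqrt{3581 - 78} = \sqrt{3503}$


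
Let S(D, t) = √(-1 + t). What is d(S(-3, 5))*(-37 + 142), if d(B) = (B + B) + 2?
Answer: 630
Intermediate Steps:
d(B) = 2 + 2*B (d(B) = 2*B + 2 = 2 + 2*B)
d(S(-3, 5))*(-37 + 142) = (2 + 2*√(-1 + 5))*(-37 + 142) = (2 + 2*√4)*105 = (2 + 2*2)*105 = (2 + 4)*105 = 6*105 = 630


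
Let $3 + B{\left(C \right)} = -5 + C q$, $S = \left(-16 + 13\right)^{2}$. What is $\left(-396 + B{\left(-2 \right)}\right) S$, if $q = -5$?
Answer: $-3546$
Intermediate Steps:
$S = 9$ ($S = \left(-3\right)^{2} = 9$)
$B{\left(C \right)} = -8 - 5 C$ ($B{\left(C \right)} = -3 + \left(-5 + C \left(-5\right)\right) = -3 - \left(5 + 5 C\right) = -8 - 5 C$)
$\left(-396 + B{\left(-2 \right)}\right) S = \left(-396 - -2\right) 9 = \left(-396 + \left(-8 + 10\right)\right) 9 = \left(-396 + 2\right) 9 = \left(-394\right) 9 = -3546$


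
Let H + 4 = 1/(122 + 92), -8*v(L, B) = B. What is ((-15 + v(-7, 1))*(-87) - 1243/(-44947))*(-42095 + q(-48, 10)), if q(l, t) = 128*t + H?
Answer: -590462749687635/10992752 ≈ -5.3714e+7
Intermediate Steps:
v(L, B) = -B/8
H = -855/214 (H = -4 + 1/(122 + 92) = -4 + 1/214 = -855/214 ≈ -3.9953)
q(l, t) = -855/214 + 128*t (q(l, t) = 128*t - 855/214 = -855/214 + 128*t)
((-15 + v(-7, 1))*(-87) - 1243/(-44947))*(-42095 + q(-48, 10)) = ((-15 - ⅛*1)*(-87) - 1243/(-44947))*(-42095 + (-855/214 + 128*10)) = ((-15 - ⅛)*(-87) - 1243*(-1/44947))*(-42095 + (-855/214 + 1280)) = (-121/8*(-87) + 1243/44947)*(-42095 + 273065/214) = (10527/8 + 1243/44947)*(-8735265/214) = (473167013/359576)*(-8735265/214) = -590462749687635/10992752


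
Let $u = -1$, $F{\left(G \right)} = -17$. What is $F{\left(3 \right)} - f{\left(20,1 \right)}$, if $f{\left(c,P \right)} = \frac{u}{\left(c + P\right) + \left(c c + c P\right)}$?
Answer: $- \frac{7496}{441} \approx -16.998$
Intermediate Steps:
$f{\left(c,P \right)} = - \frac{1}{P + c + c^{2} + P c}$ ($f{\left(c,P \right)} = - \frac{1}{\left(c + P\right) + \left(c c + c P\right)} = - \frac{1}{\left(P + c\right) + \left(c^{2} + P c\right)} = - \frac{1}{P + c + c^{2} + P c}$)
$F{\left(3 \right)} - f{\left(20,1 \right)} = -17 - - \frac{1}{1 + 20 + 20^{2} + 1 \cdot 20} = -17 - - \frac{1}{1 + 20 + 400 + 20} = -17 - - \frac{1}{441} = -17 + \frac{1}{441} = - \frac{7496}{441}$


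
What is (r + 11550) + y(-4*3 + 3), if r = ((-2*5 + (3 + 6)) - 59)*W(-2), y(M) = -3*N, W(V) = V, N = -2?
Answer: 11676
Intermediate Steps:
y(M) = 6 (y(M) = -3*(-2) = 6)
r = 120 (r = ((-2*5 + (3 + 6)) - 59)*(-2) = ((-10 + 9) - 59)*(-2) = (-1 - 59)*(-2) = -60*(-2) = 120)
(r + 11550) + y(-4*3 + 3) = (120 + 11550) + 6 = 11670 + 6 = 11676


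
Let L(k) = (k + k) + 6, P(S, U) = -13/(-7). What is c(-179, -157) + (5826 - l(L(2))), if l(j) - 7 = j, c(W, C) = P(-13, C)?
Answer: 40676/7 ≈ 5810.9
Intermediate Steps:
P(S, U) = 13/7 (P(S, U) = -13*(-1/7) = 13/7)
c(W, C) = 13/7
L(k) = 6 + 2*k (L(k) = 2*k + 6 = 6 + 2*k)
l(j) = 7 + j
c(-179, -157) + (5826 - l(L(2))) = 13/7 + (5826 - (7 + (6 + 2*2))) = 13/7 + (5826 - (7 + (6 + 4))) = 13/7 + (5826 - (7 + 10)) = 13/7 + (5826 - 1*17) = 13/7 + (5826 - 17) = 13/7 + 5809 = 40676/7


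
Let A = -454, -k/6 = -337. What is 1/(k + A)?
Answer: 1/1568 ≈ 0.00063775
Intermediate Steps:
k = 2022 (k = -6*(-337) = 2022)
1/(k + A) = 1/(2022 - 454) = 1/1568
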